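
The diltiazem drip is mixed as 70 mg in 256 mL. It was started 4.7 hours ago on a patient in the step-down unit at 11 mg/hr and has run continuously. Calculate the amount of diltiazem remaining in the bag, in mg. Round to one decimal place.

Concentration = 70 mg ÷ 256 mL = 0.2734375 mg/mL
Rate = 11 mg/hr ÷ 0.2734375 mg/mL = 40.22857 mL/hr
Volume infused = 40.22857 mL/hr × 4.7 hr = 189.0743 mL
Volume remaining = 256 − 189.0743 = 66.92571 mL
Drug remaining = 66.92571 mL × 0.2734375 mg/mL = 18.3 mg

18.3 mg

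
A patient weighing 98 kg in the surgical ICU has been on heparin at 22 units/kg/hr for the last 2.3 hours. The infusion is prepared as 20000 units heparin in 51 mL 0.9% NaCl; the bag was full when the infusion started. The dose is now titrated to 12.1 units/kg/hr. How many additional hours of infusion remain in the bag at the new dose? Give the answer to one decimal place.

12.7 hours

Initial rate:
Dose = 22 units/kg/hr × 98 kg = 2156 units/hr
Concentration = 20000 units ÷ 51 mL = 392.1569 units/mL
Rate = 2156 units/hr ÷ 392.1569 units/mL = 5.4978 mL/hr
Volume infused so far = 5.4978 mL/hr × 2.3 hr = 12.64494 mL
Volume remaining = 51 − 12.64494 = 38.35506 mL
New rate:
Dose = 12.1 units/kg/hr × 98 kg = 1185.8 units/hr
Rate = 1185.8 units/hr ÷ 392.1569 units/mL = 3.02379 mL/hr
Time remaining = 38.35506 mL ÷ 3.02379 mL/hr = 12.68443 hr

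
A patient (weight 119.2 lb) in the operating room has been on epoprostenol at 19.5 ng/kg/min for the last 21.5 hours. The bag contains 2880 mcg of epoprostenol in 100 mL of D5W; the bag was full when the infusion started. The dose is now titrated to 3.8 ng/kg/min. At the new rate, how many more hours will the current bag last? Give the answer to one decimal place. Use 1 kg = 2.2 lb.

122.8 hours

Initial rate:
Weight = 119.2 lb ÷ 2.2 lb/kg = 54.18182 kg
Dose = 19.5 ng/kg/min × 54.18182 kg = 1056.545 ng/min
1056.545 ng/min × 60 min/hr = 63392.73 ng/hr
Concentration = 2880 mcg ÷ 100 mL = 28.8 mcg/mL = 28800 ng/mL
Rate = 63392.73 ng/hr ÷ 28800 ng/mL = 2.201136 mL/hr
Volume infused so far = 2.201136 mL/hr × 21.5 hr = 47.32443 mL
Volume remaining = 100 − 47.32443 = 52.67557 mL
New rate:
Dose = 3.8 ng/kg/min × 54.18182 kg = 205.8909 ng/min
205.8909 ng/min × 60 min/hr = 12353.45 ng/hr
Rate = 12353.45 ng/hr ÷ 28800 ng/mL = 0.4289394 mL/hr
Time remaining = 52.67557 mL ÷ 0.4289394 mL/hr = 122.8042 hr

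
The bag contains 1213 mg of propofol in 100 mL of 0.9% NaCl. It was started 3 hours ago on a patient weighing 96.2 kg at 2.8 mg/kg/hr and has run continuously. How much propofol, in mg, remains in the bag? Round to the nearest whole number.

Dose = 2.8 mg/kg/hr × 96.2 kg = 269.36 mg/hr
Concentration = 1213 mg ÷ 100 mL = 12.13 mg/mL
Rate = 269.36 mg/hr ÷ 12.13 mg/mL = 22.2061 mL/hr
Volume infused = 22.2061 mL/hr × 3 hr = 66.6183 mL
Volume remaining = 100 − 66.6183 = 33.3817 mL
Drug remaining = 33.3817 mL × 12.13 mg/mL = 404.92 mg

405 mg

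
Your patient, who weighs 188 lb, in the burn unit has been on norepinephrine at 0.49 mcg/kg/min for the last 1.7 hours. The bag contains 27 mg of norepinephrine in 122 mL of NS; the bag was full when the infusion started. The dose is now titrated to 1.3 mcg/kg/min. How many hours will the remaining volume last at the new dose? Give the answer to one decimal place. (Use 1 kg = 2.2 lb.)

3.4 hours

Initial rate:
Weight = 188 lb ÷ 2.2 lb/kg = 85.45455 kg
Dose = 0.49 mcg/kg/min × 85.45455 kg = 41.87273 mcg/min
41.87273 mcg/min × 60 min/hr = 2512.364 mcg/hr
Concentration = 27 mg ÷ 122 mL = 0.2213115 mg/mL = 221.3115 mcg/mL
Rate = 2512.364 mcg/hr ÷ 221.3115 mcg/mL = 11.35216 mL/hr
Volume infused so far = 11.35216 mL/hr × 1.7 hr = 19.29867 mL
Volume remaining = 122 − 19.29867 = 102.7013 mL
New rate:
Dose = 1.3 mcg/kg/min × 85.45455 kg = 111.0909 mcg/min
111.0909 mcg/min × 60 min/hr = 6665.455 mcg/hr
Rate = 6665.455 mcg/hr ÷ 221.3115 mcg/mL = 30.11798 mL/hr
Time remaining = 102.7013 mL ÷ 30.11798 mL/hr = 3.409967 hr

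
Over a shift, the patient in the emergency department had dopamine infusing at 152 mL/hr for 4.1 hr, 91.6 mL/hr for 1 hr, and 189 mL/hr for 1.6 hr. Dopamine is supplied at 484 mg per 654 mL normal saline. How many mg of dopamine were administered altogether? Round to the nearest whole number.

753 mg

Concentration = 484 mg ÷ 654 mL = 0.7400612 mg/mL
Stage 1: 152 mL/hr × 4.1 hr = 623.2 mL → 623.2 mL × 0.7400612 mg/mL = 461.2061 mg
Stage 2: 91.6 mL/hr × 1 hr = 91.6 mL → 91.6 mL × 0.7400612 mg/mL = 67.7896 mg
Stage 3: 189 mL/hr × 1.6 hr = 302.4 mL → 302.4 mL × 0.7400612 mg/mL = 223.7945 mg
Total = 461.2061 + 67.7896 + 223.7945 = 752.7902 mg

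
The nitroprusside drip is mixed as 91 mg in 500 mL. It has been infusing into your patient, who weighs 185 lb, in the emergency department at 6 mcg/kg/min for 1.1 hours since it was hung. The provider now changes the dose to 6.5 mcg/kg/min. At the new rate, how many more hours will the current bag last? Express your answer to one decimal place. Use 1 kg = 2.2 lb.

1.8 hours

Initial rate:
Weight = 185 lb ÷ 2.2 lb/kg = 84.09091 kg
Dose = 6 mcg/kg/min × 84.09091 kg = 504.5455 mcg/min
504.5455 mcg/min × 60 min/hr = 30272.73 mcg/hr
Concentration = 91 mg ÷ 500 mL = 0.182 mg/mL = 182 mcg/mL
Rate = 30272.73 mcg/hr ÷ 182 mcg/mL = 166.3337 mL/hr
Volume infused so far = 166.3337 mL/hr × 1.1 hr = 182.967 mL
Volume remaining = 500 − 182.967 = 317.033 mL
New rate:
Dose = 6.5 mcg/kg/min × 84.09091 kg = 546.5909 mcg/min
546.5909 mcg/min × 60 min/hr = 32795.45 mcg/hr
Rate = 32795.45 mcg/hr ÷ 182 mcg/mL = 180.1948 mL/hr
Time remaining = 317.033 mL ÷ 180.1948 mL/hr = 1.75939 hr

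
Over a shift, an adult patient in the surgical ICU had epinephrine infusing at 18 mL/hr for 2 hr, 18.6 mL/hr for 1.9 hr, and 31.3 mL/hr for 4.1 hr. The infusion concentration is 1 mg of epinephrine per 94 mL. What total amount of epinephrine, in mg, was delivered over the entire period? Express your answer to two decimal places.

Concentration = 1 mg ÷ 94 mL = 0.0106383 mg/mL
Stage 1: 18 mL/hr × 2 hr = 36 mL → 36 mL × 0.0106383 mg/mL = 0.3829787 mg
Stage 2: 18.6 mL/hr × 1.9 hr = 35.34 mL → 35.34 mL × 0.0106383 mg/mL = 0.3759574 mg
Stage 3: 31.3 mL/hr × 4.1 hr = 128.33 mL → 128.33 mL × 0.0106383 mg/mL = 1.365213 mg
Total = 0.3829787 + 0.3759574 + 1.365213 = 2.124149 mg

2.12 mg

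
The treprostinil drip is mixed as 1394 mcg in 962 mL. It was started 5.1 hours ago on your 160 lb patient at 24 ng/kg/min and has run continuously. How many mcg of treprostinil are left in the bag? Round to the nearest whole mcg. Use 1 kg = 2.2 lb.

Weight = 160 lb ÷ 2.2 lb/kg = 72.72727 kg
Dose = 24 ng/kg/min × 72.72727 kg = 1745.455 ng/min
1745.455 ng/min × 60 min/hr = 104727.3 ng/hr
Concentration = 1394 mcg ÷ 962 mL = 1.449064 mcg/mL = 1449.064 ng/mL
Rate = 104727.3 ng/hr ÷ 1449.064 ng/mL = 72.27234 mL/hr
Volume infused = 72.27234 mL/hr × 5.1 hr = 368.5889 mL
Volume remaining = 962 − 368.5889 = 593.4111 mL
Drug remaining = 593.4111 mL × 1449.064 ng/mL = 859890.9 ng = 859.8909 mcg

860 mcg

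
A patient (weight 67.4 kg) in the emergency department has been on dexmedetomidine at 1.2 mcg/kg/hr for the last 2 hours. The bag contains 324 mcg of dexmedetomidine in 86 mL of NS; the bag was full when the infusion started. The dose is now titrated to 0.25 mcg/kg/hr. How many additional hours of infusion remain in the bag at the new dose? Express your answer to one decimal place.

9.6 hours

Initial rate:
Dose = 1.2 mcg/kg/hr × 67.4 kg = 80.88 mcg/hr
Concentration = 324 mcg ÷ 86 mL = 3.767442 mcg/mL
Rate = 80.88 mcg/hr ÷ 3.767442 mcg/mL = 21.46815 mL/hr
Volume infused so far = 21.46815 mL/hr × 2 hr = 42.9363 mL
Volume remaining = 86 − 42.9363 = 43.0637 mL
New rate:
Dose = 0.25 mcg/kg/hr × 67.4 kg = 16.85 mcg/hr
Rate = 16.85 mcg/hr ÷ 3.767442 mcg/mL = 4.472531 mL/hr
Time remaining = 43.0637 mL ÷ 4.472531 mL/hr = 9.628487 hr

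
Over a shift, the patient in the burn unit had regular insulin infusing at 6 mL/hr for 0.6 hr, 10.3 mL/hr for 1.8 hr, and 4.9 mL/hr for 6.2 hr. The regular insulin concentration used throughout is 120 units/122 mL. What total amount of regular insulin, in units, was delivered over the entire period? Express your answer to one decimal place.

Concentration = 120 units ÷ 122 mL = 0.9836066 units/mL
Stage 1: 6 mL/hr × 0.6 hr = 3.6 mL → 3.6 mL × 0.9836066 units/mL = 3.540984 units
Stage 2: 10.3 mL/hr × 1.8 hr = 18.54 mL → 18.54 mL × 0.9836066 units/mL = 18.23607 units
Stage 3: 4.9 mL/hr × 6.2 hr = 30.38 mL → 30.38 mL × 0.9836066 units/mL = 29.88197 units
Total = 3.540984 + 18.23607 + 29.88197 = 51.65902 units

51.7 units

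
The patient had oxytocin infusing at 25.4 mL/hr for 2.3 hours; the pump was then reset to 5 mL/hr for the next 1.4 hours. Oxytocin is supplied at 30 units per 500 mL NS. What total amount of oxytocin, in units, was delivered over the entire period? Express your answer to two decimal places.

3.93 units

Concentration = 30 units ÷ 500 mL = 0.06 units/mL
Stage 1: 25.4 mL/hr × 2.3 hr = 58.42 mL → 58.42 mL × 0.06 units/mL = 3.5052 units
Stage 2: 5 mL/hr × 1.4 hr = 7 mL → 7 mL × 0.06 units/mL = 0.42 units
Total = 3.5052 + 0.42 = 3.9252 units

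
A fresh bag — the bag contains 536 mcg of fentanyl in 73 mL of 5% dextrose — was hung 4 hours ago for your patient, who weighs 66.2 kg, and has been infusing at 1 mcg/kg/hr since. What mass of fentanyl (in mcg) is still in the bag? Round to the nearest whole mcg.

271 mcg

Dose = 1 mcg/kg/hr × 66.2 kg = 66.2 mcg/hr
Concentration = 536 mcg ÷ 73 mL = 7.342466 mcg/mL
Rate = 66.2 mcg/hr ÷ 7.342466 mcg/mL = 9.016045 mL/hr
Volume infused = 9.016045 mL/hr × 4 hr = 36.06418 mL
Volume remaining = 73 − 36.06418 = 36.93582 mL
Drug remaining = 36.93582 mL × 7.342466 mcg/mL = 271.2 mcg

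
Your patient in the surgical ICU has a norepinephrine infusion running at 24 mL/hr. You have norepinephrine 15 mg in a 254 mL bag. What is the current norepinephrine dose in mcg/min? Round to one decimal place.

23.6 mcg/min

Concentration = 15 mg ÷ 254 mL = 0.05905512 mg/mL = 59.05512 mcg/mL
Drug rate = 24 mL/hr × 59.05512 mcg/mL = 1417.323 mcg/hr
1417.323 mcg/hr ÷ 60 min/hr = 23.62205 mcg/min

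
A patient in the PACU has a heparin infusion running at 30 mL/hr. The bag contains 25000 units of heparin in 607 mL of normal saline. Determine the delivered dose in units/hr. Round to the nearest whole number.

1236 units/hr

Concentration = 25000 units ÷ 607 mL = 41.18616 units/mL
Drug rate = 30 mL/hr × 41.18616 units/mL = 1235.585 units/hr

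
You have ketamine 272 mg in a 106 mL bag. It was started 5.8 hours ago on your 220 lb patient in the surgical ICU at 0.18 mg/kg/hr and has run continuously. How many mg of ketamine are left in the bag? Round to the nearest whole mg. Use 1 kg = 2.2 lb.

168 mg

Weight = 220 lb ÷ 2.2 lb/kg = 100 kg
Dose = 0.18 mg/kg/hr × 100 kg = 18 mg/hr
Concentration = 272 mg ÷ 106 mL = 2.566038 mg/mL
Rate = 18 mg/hr ÷ 2.566038 mg/mL = 7.014706 mL/hr
Volume infused = 7.014706 mL/hr × 5.8 hr = 40.68529 mL
Volume remaining = 106 − 40.68529 = 65.31471 mL
Drug remaining = 65.31471 mL × 2.566038 mg/mL = 167.6 mg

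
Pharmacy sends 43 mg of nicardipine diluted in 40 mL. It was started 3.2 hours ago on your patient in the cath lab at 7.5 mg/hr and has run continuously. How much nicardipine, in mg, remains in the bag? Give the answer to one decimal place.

19.0 mg

Concentration = 43 mg ÷ 40 mL = 1.075 mg/mL
Rate = 7.5 mg/hr ÷ 1.075 mg/mL = 6.976744 mL/hr
Volume infused = 6.976744 mL/hr × 3.2 hr = 22.32558 mL
Volume remaining = 40 − 22.32558 = 17.67442 mL
Drug remaining = 17.67442 mL × 1.075 mg/mL = 19 mg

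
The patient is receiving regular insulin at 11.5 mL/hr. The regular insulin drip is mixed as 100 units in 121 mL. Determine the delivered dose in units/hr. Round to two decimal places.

9.50 units/hr

Concentration = 100 units ÷ 121 mL = 0.8264463 units/mL
Drug rate = 11.5 mL/hr × 0.8264463 units/mL = 9.504132 units/hr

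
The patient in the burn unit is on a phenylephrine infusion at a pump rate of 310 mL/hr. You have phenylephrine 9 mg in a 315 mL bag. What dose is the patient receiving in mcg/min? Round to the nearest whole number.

Concentration = 9 mg ÷ 315 mL = 0.02857143 mg/mL = 28.57143 mcg/mL
Drug rate = 310 mL/hr × 28.57143 mcg/mL = 8857.143 mcg/hr
8857.143 mcg/hr ÷ 60 min/hr = 147.619 mcg/min

148 mcg/min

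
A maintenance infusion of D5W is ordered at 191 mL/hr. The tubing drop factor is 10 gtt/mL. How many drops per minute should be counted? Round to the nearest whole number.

191 mL/hr ÷ 60 min/hr = 3.183333 mL/min
3.183333 mL/min × 10 gtt/mL = 31.83333 gtt/min

32 gtt/min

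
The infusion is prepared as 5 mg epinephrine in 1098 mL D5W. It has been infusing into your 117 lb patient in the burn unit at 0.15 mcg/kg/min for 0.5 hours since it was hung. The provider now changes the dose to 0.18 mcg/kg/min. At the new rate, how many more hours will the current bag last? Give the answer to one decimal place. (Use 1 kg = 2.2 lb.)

Initial rate:
Weight = 117 lb ÷ 2.2 lb/kg = 53.18182 kg
Dose = 0.15 mcg/kg/min × 53.18182 kg = 7.977273 mcg/min
7.977273 mcg/min × 60 min/hr = 478.6364 mcg/hr
Concentration = 5 mg ÷ 1098 mL = 0.004553734 mg/mL = 4.553734 mcg/mL
Rate = 478.6364 mcg/hr ÷ 4.553734 mcg/mL = 105.1085 mL/hr
Volume infused so far = 105.1085 mL/hr × 0.5 hr = 52.55427 mL
Volume remaining = 1098 − 52.55427 = 1045.446 mL
New rate:
Dose = 0.18 mcg/kg/min × 53.18182 kg = 9.572727 mcg/min
9.572727 mcg/min × 60 min/hr = 574.3636 mcg/hr
Rate = 574.3636 mcg/hr ÷ 4.553734 mcg/mL = 126.1303 mL/hr
Time remaining = 1045.446 mL ÷ 126.1303 mL/hr = 8.28862 hr

8.3 hours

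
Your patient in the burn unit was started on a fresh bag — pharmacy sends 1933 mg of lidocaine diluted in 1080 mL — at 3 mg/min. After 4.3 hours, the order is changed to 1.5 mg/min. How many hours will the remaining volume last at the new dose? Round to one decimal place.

12.9 hours

Initial rate:
3 mg/min × 60 min/hr = 180 mg/hr
Concentration = 1933 mg ÷ 1080 mL = 1.789815 mg/mL
Rate = 180 mg/hr ÷ 1.789815 mg/mL = 100.5691 mL/hr
Volume infused so far = 100.5691 mL/hr × 4.3 hr = 432.447 mL
Volume remaining = 1080 − 432.447 = 647.553 mL
New rate:
1.5 mg/min × 60 min/hr = 90 mg/hr
Rate = 90 mg/hr ÷ 1.789815 mg/mL = 50.28453 mL/hr
Time remaining = 647.553 mL ÷ 50.28453 mL/hr = 12.87778 hr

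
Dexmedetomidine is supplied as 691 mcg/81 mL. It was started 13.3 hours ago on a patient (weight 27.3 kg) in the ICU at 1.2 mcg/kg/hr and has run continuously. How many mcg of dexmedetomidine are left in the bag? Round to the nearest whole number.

255 mcg

Dose = 1.2 mcg/kg/hr × 27.3 kg = 32.76 mcg/hr
Concentration = 691 mcg ÷ 81 mL = 8.530864 mcg/mL
Rate = 32.76 mcg/hr ÷ 8.530864 mcg/mL = 3.840174 mL/hr
Volume infused = 3.840174 mL/hr × 13.3 hr = 51.07431 mL
Volume remaining = 81 − 51.07431 = 29.92569 mL
Drug remaining = 29.92569 mL × 8.530864 mcg/mL = 255.292 mcg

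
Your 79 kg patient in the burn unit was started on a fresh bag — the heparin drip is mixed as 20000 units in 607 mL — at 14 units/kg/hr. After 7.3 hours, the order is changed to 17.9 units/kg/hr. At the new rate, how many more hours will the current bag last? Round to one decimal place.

Initial rate:
Dose = 14 units/kg/hr × 79 kg = 1106 units/hr
Concentration = 20000 units ÷ 607 mL = 32.94893 units/mL
Rate = 1106 units/hr ÷ 32.94893 units/mL = 33.5671 mL/hr
Volume infused so far = 33.5671 mL/hr × 7.3 hr = 245.0398 mL
Volume remaining = 607 − 245.0398 = 361.9602 mL
New rate:
Dose = 17.9 units/kg/hr × 79 kg = 1414.1 units/hr
Rate = 1414.1 units/hr ÷ 32.94893 units/mL = 42.91793 mL/hr
Time remaining = 361.9602 mL ÷ 42.91793 mL/hr = 8.433774 hr

8.4 hours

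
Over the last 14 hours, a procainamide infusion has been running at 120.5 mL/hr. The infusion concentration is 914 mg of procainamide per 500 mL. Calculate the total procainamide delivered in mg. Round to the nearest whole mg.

Concentration = 914 mg ÷ 500 mL = 1.828 mg/mL
Drug rate = 120.5 mL/hr × 1.828 mg/mL = 220.274 mg/hr
Total = 220.274 mg/hr × 14 hr = 3083.836 mg

3084 mg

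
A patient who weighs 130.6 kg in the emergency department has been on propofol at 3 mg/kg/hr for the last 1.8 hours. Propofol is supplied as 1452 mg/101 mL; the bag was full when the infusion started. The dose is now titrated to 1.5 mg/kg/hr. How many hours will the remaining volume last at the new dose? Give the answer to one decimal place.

3.8 hours

Initial rate:
Dose = 3 mg/kg/hr × 130.6 kg = 391.8 mg/hr
Concentration = 1452 mg ÷ 101 mL = 14.37624 mg/mL
Rate = 391.8 mg/hr ÷ 14.37624 mg/mL = 27.25331 mL/hr
Volume infused so far = 27.25331 mL/hr × 1.8 hr = 49.05595 mL
Volume remaining = 101 − 49.05595 = 51.94405 mL
New rate:
Dose = 1.5 mg/kg/hr × 130.6 kg = 195.9 mg/hr
Rate = 195.9 mg/hr ÷ 14.37624 mg/mL = 13.62665 mL/hr
Time remaining = 51.94405 mL ÷ 13.62665 mL/hr = 3.811945 hr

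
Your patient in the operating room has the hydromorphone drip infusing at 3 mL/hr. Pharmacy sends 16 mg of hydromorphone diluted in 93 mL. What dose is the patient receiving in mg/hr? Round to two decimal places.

0.52 mg/hr

Concentration = 16 mg ÷ 93 mL = 0.172043 mg/mL
Drug rate = 3 mL/hr × 0.172043 mg/mL = 0.516129 mg/hr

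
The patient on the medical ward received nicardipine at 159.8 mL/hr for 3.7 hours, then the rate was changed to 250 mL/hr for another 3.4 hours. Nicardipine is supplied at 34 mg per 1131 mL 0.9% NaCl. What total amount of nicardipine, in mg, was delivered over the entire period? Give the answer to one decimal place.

43.3 mg

Concentration = 34 mg ÷ 1131 mL = 0.03006189 mg/mL
Stage 1: 159.8 mL/hr × 3.7 hr = 591.26 mL → 591.26 mL × 0.03006189 mg/mL = 17.77439 mg
Stage 2: 250 mL/hr × 3.4 hr = 850 mL → 850 mL × 0.03006189 mg/mL = 25.55261 mg
Total = 17.77439 + 25.55261 = 43.327 mg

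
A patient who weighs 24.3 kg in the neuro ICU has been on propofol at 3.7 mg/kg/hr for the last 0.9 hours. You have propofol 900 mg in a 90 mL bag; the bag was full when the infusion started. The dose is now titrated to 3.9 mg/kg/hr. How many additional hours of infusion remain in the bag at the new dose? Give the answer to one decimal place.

8.6 hours

Initial rate:
Dose = 3.7 mg/kg/hr × 24.3 kg = 89.91 mg/hr
Concentration = 900 mg ÷ 90 mL = 10 mg/mL
Rate = 89.91 mg/hr ÷ 10 mg/mL = 8.991 mL/hr
Volume infused so far = 8.991 mL/hr × 0.9 hr = 8.0919 mL
Volume remaining = 90 − 8.0919 = 81.9081 mL
New rate:
Dose = 3.9 mg/kg/hr × 24.3 kg = 94.77 mg/hr
Rate = 94.77 mg/hr ÷ 10 mg/mL = 9.477 mL/hr
Time remaining = 81.9081 mL ÷ 9.477 mL/hr = 8.64283 hr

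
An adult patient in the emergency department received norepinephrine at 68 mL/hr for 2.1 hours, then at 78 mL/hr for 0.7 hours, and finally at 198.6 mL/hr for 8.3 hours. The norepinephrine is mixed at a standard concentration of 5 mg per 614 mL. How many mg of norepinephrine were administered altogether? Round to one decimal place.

Concentration = 5 mg ÷ 614 mL = 0.008143322 mg/mL
Stage 1: 68 mL/hr × 2.1 hr = 142.8 mL → 142.8 mL × 0.008143322 mg/mL = 1.162866 mg
Stage 2: 78 mL/hr × 0.7 hr = 54.6 mL → 54.6 mL × 0.008143322 mg/mL = 0.4446254 mg
Stage 3: 198.6 mL/hr × 8.3 hr = 1648.38 mL → 1648.38 mL × 0.008143322 mg/mL = 13.42329 mg
Total = 1.162866 + 0.4446254 + 13.42329 = 15.03078 mg

15.0 mg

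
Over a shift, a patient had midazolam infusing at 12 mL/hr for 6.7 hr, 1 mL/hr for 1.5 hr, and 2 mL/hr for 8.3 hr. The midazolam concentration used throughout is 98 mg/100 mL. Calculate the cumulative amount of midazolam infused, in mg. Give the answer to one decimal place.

96.5 mg

Concentration = 98 mg ÷ 100 mL = 0.98 mg/mL
Stage 1: 12 mL/hr × 6.7 hr = 80.4 mL → 80.4 mL × 0.98 mg/mL = 78.792 mg
Stage 2: 1 mL/hr × 1.5 hr = 1.5 mL → 1.5 mL × 0.98 mg/mL = 1.47 mg
Stage 3: 2 mL/hr × 8.3 hr = 16.6 mL → 16.6 mL × 0.98 mg/mL = 16.268 mg
Total = 78.792 + 1.47 + 16.268 = 96.53 mg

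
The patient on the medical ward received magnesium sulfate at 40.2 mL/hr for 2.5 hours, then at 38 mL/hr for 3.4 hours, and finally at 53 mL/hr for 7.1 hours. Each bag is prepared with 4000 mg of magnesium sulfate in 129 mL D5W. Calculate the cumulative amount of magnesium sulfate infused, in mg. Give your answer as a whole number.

Concentration = 4000 mg ÷ 129 mL = 31.00775 mg/mL
Stage 1: 40.2 mL/hr × 2.5 hr = 100.5 mL → 100.5 mL × 31.00775 mg/mL = 3116.279 mg
Stage 2: 38 mL/hr × 3.4 hr = 129.2 mL → 129.2 mL × 31.00775 mg/mL = 4006.202 mg
Stage 3: 53 mL/hr × 7.1 hr = 376.3 mL → 376.3 mL × 31.00775 mg/mL = 11668.22 mg
Total = 3116.279 + 4006.202 + 11668.22 = 18790.7 mg

18791 mg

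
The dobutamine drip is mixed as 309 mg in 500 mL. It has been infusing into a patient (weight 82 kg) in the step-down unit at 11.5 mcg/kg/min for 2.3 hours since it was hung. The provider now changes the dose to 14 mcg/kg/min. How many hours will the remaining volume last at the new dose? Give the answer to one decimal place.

Initial rate:
Dose = 11.5 mcg/kg/min × 82 kg = 943 mcg/min
943 mcg/min × 60 min/hr = 56580 mcg/hr
Concentration = 309 mg ÷ 500 mL = 0.618 mg/mL = 618 mcg/mL
Rate = 56580 mcg/hr ÷ 618 mcg/mL = 91.5534 mL/hr
Volume infused so far = 91.5534 mL/hr × 2.3 hr = 210.5728 mL
Volume remaining = 500 − 210.5728 = 289.4272 mL
New rate:
Dose = 14 mcg/kg/min × 82 kg = 1148 mcg/min
1148 mcg/min × 60 min/hr = 68880 mcg/hr
Rate = 68880 mcg/hr ÷ 618 mcg/mL = 111.4563 mL/hr
Time remaining = 289.4272 mL ÷ 111.4563 mL/hr = 2.596777 hr

2.6 hours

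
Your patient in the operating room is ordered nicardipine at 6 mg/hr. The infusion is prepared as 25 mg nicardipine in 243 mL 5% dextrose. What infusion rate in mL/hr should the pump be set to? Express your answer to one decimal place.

58.3 mL/hr

Concentration = 25 mg ÷ 243 mL = 0.1028807 mg/mL
Rate = 6 mg/hr ÷ 0.1028807 mg/mL = 58.32 mL/hr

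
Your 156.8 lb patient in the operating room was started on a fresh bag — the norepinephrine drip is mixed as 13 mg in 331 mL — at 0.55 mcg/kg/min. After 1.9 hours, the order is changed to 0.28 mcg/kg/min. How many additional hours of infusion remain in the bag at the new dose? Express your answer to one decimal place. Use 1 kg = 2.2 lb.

Initial rate:
Weight = 156.8 lb ÷ 2.2 lb/kg = 71.27273 kg
Dose = 0.55 mcg/kg/min × 71.27273 kg = 39.2 mcg/min
39.2 mcg/min × 60 min/hr = 2352 mcg/hr
Concentration = 13 mg ÷ 331 mL = 0.03927492 mg/mL = 39.27492 mcg/mL
Rate = 2352 mcg/hr ÷ 39.27492 mcg/mL = 59.88554 mL/hr
Volume infused so far = 59.88554 mL/hr × 1.9 hr = 113.7825 mL
Volume remaining = 331 − 113.7825 = 217.2175 mL
New rate:
Dose = 0.28 mcg/kg/min × 71.27273 kg = 19.95636 mcg/min
19.95636 mcg/min × 60 min/hr = 1197.382 mcg/hr
Rate = 1197.382 mcg/hr ÷ 39.27492 mcg/mL = 30.48718 mL/hr
Time remaining = 217.2175 mL ÷ 30.48718 mL/hr = 7.124879 hr

7.1 hours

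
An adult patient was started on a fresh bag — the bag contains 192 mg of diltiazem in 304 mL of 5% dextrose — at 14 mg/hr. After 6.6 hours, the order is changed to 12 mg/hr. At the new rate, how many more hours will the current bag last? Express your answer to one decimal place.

8.3 hours

Initial rate:
Concentration = 192 mg ÷ 304 mL = 0.6315789 mg/mL
Rate = 14 mg/hr ÷ 0.6315789 mg/mL = 22.16667 mL/hr
Volume infused so far = 22.16667 mL/hr × 6.6 hr = 146.3 mL
Volume remaining = 304 − 146.3 = 157.7 mL
New rate:
Rate = 12 mg/hr ÷ 0.6315789 mg/mL = 19 mL/hr
Time remaining = 157.7 mL ÷ 19 mL/hr = 8.3 hr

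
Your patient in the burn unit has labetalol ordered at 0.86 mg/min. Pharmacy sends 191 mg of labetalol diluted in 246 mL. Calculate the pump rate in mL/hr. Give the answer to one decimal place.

66.5 mL/hr

0.86 mg/min × 60 min/hr = 51.6 mg/hr
Concentration = 191 mg ÷ 246 mL = 0.7764228 mg/mL
Rate = 51.6 mg/hr ÷ 0.7764228 mg/mL = 66.45864 mL/hr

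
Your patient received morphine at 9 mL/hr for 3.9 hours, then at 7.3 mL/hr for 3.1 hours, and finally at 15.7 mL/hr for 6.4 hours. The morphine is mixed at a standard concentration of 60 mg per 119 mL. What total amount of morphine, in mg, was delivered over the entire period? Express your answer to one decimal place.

79.8 mg

Concentration = 60 mg ÷ 119 mL = 0.5042017 mg/mL
Stage 1: 9 mL/hr × 3.9 hr = 35.1 mL → 35.1 mL × 0.5042017 mg/mL = 17.69748 mg
Stage 2: 7.3 mL/hr × 3.1 hr = 22.63 mL → 22.63 mL × 0.5042017 mg/mL = 11.41008 mg
Stage 3: 15.7 mL/hr × 6.4 hr = 100.48 mL → 100.48 mL × 0.5042017 mg/mL = 50.66218 mg
Total = 17.69748 + 11.41008 + 50.66218 = 79.76975 mg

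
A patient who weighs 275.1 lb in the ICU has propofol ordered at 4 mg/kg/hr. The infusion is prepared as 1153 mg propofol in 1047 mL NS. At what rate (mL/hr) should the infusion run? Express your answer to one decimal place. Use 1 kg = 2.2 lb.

454.2 mL/hr

Weight = 275.1 lb ÷ 2.2 lb/kg = 125.0455 kg
Dose = 4 mg/kg/hr × 125.0455 kg = 500.1818 mg/hr
Concentration = 1153 mg ÷ 1047 mL = 1.101242 mg/mL
Rate = 500.1818 mg/hr ÷ 1.101242 mg/mL = 454.1981 mL/hr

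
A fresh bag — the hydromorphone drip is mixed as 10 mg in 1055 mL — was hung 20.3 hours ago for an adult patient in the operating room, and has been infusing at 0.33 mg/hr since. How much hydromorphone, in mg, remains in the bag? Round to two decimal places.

3.30 mg

Concentration = 10 mg ÷ 1055 mL = 0.009478673 mg/mL
Rate = 0.33 mg/hr ÷ 0.009478673 mg/mL = 34.815 mL/hr
Volume infused = 34.815 mL/hr × 20.3 hr = 706.7445 mL
Volume remaining = 1055 − 706.7445 = 348.2555 mL
Drug remaining = 348.2555 mL × 0.009478673 mg/mL = 3.301 mg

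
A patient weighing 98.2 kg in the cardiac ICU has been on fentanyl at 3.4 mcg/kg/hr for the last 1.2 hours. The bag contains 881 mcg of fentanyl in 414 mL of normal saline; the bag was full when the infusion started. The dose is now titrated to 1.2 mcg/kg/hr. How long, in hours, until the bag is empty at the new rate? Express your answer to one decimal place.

4.1 hours

Initial rate:
Dose = 3.4 mcg/kg/hr × 98.2 kg = 333.88 mcg/hr
Concentration = 881 mcg ÷ 414 mL = 2.128019 mcg/mL
Rate = 333.88 mcg/hr ÷ 2.128019 mcg/mL = 156.8971 mL/hr
Volume infused so far = 156.8971 mL/hr × 1.2 hr = 188.2765 mL
Volume remaining = 414 − 188.2765 = 225.7235 mL
New rate:
Dose = 1.2 mcg/kg/hr × 98.2 kg = 117.84 mcg/hr
Rate = 117.84 mcg/hr ÷ 2.128019 mcg/mL = 55.37544 mL/hr
Time remaining = 225.7235 mL ÷ 55.37544 mL/hr = 4.076239 hr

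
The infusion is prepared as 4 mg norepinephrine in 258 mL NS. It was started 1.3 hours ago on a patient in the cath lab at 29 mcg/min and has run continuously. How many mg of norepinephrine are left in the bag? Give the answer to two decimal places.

29 mcg/min × 60 min/hr = 1740 mcg/hr
Concentration = 4 mg ÷ 258 mL = 0.01550388 mg/mL = 15.50388 mcg/mL
Rate = 1740 mcg/hr ÷ 15.50388 mcg/mL = 112.23 mL/hr
Volume infused = 112.23 mL/hr × 1.3 hr = 145.899 mL
Volume remaining = 258 − 145.899 = 112.101 mL
Drug remaining = 112.101 mL × 15.50388 mcg/mL = 1738 mcg = 1.738 mg

1.74 mg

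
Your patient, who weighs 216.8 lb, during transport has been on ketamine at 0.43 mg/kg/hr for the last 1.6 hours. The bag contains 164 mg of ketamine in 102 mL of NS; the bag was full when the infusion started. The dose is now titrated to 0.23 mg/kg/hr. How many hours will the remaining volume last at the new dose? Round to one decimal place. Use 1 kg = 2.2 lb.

4.2 hours

Initial rate:
Weight = 216.8 lb ÷ 2.2 lb/kg = 98.54545 kg
Dose = 0.43 mg/kg/hr × 98.54545 kg = 42.37455 mg/hr
Concentration = 164 mg ÷ 102 mL = 1.607843 mg/mL
Rate = 42.37455 mg/hr ÷ 1.607843 mg/mL = 26.3549 mL/hr
Volume infused so far = 26.3549 mL/hr × 1.6 hr = 42.16784 mL
Volume remaining = 102 − 42.16784 = 59.83216 mL
New rate:
Dose = 0.23 mg/kg/hr × 98.54545 kg = 22.66545 mg/hr
Rate = 22.66545 mg/hr ÷ 1.607843 mg/mL = 14.09681 mL/hr
Time remaining = 59.83216 mL ÷ 14.09681 mL/hr = 4.244377 hr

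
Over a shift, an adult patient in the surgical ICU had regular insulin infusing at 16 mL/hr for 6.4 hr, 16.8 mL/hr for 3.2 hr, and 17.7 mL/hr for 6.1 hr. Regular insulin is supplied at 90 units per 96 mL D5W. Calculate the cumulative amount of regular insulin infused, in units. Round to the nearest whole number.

Concentration = 90 units ÷ 96 mL = 0.9375 units/mL
Stage 1: 16 mL/hr × 6.4 hr = 102.4 mL → 102.4 mL × 0.9375 units/mL = 96 units
Stage 2: 16.8 mL/hr × 3.2 hr = 53.76 mL → 53.76 mL × 0.9375 units/mL = 50.4 units
Stage 3: 17.7 mL/hr × 6.1 hr = 107.97 mL → 107.97 mL × 0.9375 units/mL = 101.2219 units
Total = 96 + 50.4 + 101.2219 = 247.6219 units

248 units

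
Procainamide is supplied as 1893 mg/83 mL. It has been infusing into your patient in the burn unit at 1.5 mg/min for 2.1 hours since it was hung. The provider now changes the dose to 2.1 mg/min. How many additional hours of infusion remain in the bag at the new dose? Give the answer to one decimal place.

13.5 hours

Initial rate:
1.5 mg/min × 60 min/hr = 90 mg/hr
Concentration = 1893 mg ÷ 83 mL = 22.80723 mg/mL
Rate = 90 mg/hr ÷ 22.80723 mg/mL = 3.946117 mL/hr
Volume infused so far = 3.946117 mL/hr × 2.1 hr = 8.286846 mL
Volume remaining = 83 − 8.286846 = 74.71315 mL
New rate:
2.1 mg/min × 60 min/hr = 126 mg/hr
Rate = 126 mg/hr ÷ 22.80723 mg/mL = 5.524564 mL/hr
Time remaining = 74.71315 mL ÷ 5.524564 mL/hr = 13.52381 hr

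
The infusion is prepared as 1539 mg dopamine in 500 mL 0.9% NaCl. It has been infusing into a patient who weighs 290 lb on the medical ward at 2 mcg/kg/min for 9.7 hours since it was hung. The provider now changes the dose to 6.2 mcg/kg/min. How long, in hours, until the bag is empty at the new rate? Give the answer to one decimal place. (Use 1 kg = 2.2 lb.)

Initial rate:
Weight = 290 lb ÷ 2.2 lb/kg = 131.8182 kg
Dose = 2 mcg/kg/min × 131.8182 kg = 263.6364 mcg/min
263.6364 mcg/min × 60 min/hr = 15818.18 mcg/hr
Concentration = 1539 mg ÷ 500 mL = 3.078 mg/mL = 3078 mcg/mL
Rate = 15818.18 mcg/hr ÷ 3078 mcg/mL = 5.13911 mL/hr
Volume infused so far = 5.13911 mL/hr × 9.7 hr = 49.84937 mL
Volume remaining = 500 − 49.84937 = 450.1506 mL
New rate:
Dose = 6.2 mcg/kg/min × 131.8182 kg = 817.2727 mcg/min
817.2727 mcg/min × 60 min/hr = 49036.36 mcg/hr
Rate = 49036.36 mcg/hr ÷ 3078 mcg/mL = 15.93124 mL/hr
Time remaining = 450.1506 mL ÷ 15.93124 mL/hr = 28.25584 hr

28.3 hours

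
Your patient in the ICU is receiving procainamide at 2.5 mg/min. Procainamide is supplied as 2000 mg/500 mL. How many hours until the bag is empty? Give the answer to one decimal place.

2.5 mg/min × 60 min/hr = 150 mg/hr
Concentration = 2000 mg ÷ 500 mL = 4 mg/mL
Rate = 150 mg/hr ÷ 4 mg/mL = 37.5 mL/hr
Duration = 500 mL ÷ 37.5 mL/hr = 13.33333 hr

13.3 hours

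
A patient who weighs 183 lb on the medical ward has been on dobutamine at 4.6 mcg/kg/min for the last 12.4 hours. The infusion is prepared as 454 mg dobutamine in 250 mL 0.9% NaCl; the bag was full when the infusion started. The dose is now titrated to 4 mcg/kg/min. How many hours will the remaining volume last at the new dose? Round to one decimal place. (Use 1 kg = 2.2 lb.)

Initial rate:
Weight = 183 lb ÷ 2.2 lb/kg = 83.18182 kg
Dose = 4.6 mcg/kg/min × 83.18182 kg = 382.6364 mcg/min
382.6364 mcg/min × 60 min/hr = 22958.18 mcg/hr
Concentration = 454 mg ÷ 250 mL = 1.816 mg/mL = 1816 mcg/mL
Rate = 22958.18 mcg/hr ÷ 1816 mcg/mL = 12.64217 mL/hr
Volume infused so far = 12.64217 mL/hr × 12.4 hr = 156.7629 mL
Volume remaining = 250 − 156.7629 = 93.23708 mL
New rate:
Dose = 4 mcg/kg/min × 83.18182 kg = 332.7273 mcg/min
332.7273 mcg/min × 60 min/hr = 19963.64 mcg/hr
Rate = 19963.64 mcg/hr ÷ 1816 mcg/mL = 10.99319 mL/hr
Time remaining = 93.23708 mL ÷ 10.99319 mL/hr = 8.481348 hr

8.5 hours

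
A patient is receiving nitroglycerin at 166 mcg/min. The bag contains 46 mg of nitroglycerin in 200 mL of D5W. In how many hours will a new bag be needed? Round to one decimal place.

166 mcg/min × 60 min/hr = 9960 mcg/hr
Concentration = 46 mg ÷ 200 mL = 0.23 mg/mL = 230 mcg/mL
Rate = 9960 mcg/hr ÷ 230 mcg/mL = 43.30435 mL/hr
Duration = 200 mL ÷ 43.30435 mL/hr = 4.618474 hr

4.6 hours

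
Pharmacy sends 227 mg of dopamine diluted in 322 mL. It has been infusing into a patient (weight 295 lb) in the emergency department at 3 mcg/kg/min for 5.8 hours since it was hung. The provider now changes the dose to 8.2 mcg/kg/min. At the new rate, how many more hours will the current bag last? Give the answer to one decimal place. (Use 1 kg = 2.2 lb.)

Initial rate:
Weight = 295 lb ÷ 2.2 lb/kg = 134.0909 kg
Dose = 3 mcg/kg/min × 134.0909 kg = 402.2727 mcg/min
402.2727 mcg/min × 60 min/hr = 24136.36 mcg/hr
Concentration = 227 mg ÷ 322 mL = 0.7049689 mg/mL = 704.9689 mcg/mL
Rate = 24136.36 mcg/hr ÷ 704.9689 mcg/mL = 34.23748 mL/hr
Volume infused so far = 34.23748 mL/hr × 5.8 hr = 198.5774 mL
Volume remaining = 322 − 198.5774 = 123.4226 mL
New rate:
Dose = 8.2 mcg/kg/min × 134.0909 kg = 1099.545 mcg/min
1099.545 mcg/min × 60 min/hr = 65972.73 mcg/hr
Rate = 65972.73 mcg/hr ÷ 704.9689 mcg/mL = 93.58246 mL/hr
Time remaining = 123.4226 mL ÷ 93.58246 mL/hr = 1.318865 hr

1.3 hours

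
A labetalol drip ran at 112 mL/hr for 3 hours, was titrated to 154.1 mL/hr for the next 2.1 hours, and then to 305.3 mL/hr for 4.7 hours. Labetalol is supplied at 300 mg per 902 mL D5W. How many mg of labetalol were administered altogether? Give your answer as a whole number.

Concentration = 300 mg ÷ 902 mL = 0.3325942 mg/mL
Stage 1: 112 mL/hr × 3 hr = 336 mL → 336 mL × 0.3325942 mg/mL = 111.7517 mg
Stage 2: 154.1 mL/hr × 2.1 hr = 323.61 mL → 323.61 mL × 0.3325942 mg/mL = 107.6308 mg
Stage 3: 305.3 mL/hr × 4.7 hr = 1434.91 mL → 1434.91 mL × 0.3325942 mg/mL = 477.2428 mg
Total = 111.7517 + 107.6308 + 477.2428 = 696.6253 mg

697 mg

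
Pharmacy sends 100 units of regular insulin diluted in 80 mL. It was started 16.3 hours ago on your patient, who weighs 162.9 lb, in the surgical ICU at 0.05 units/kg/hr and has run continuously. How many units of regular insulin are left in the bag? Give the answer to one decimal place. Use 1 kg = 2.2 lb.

Weight = 162.9 lb ÷ 2.2 lb/kg = 74.04545 kg
Dose = 0.05 units/kg/hr × 74.04545 kg = 3.702273 units/hr
Concentration = 100 units ÷ 80 mL = 1.25 units/mL
Rate = 3.702273 units/hr ÷ 1.25 units/mL = 2.961818 mL/hr
Volume infused = 2.961818 mL/hr × 16.3 hr = 48.27764 mL
Volume remaining = 80 − 48.27764 = 31.72236 mL
Drug remaining = 31.72236 mL × 1.25 units/mL = 39.65295 units

39.7 units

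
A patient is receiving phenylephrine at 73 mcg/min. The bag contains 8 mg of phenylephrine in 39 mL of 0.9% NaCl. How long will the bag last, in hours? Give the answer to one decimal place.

73 mcg/min × 60 min/hr = 4380 mcg/hr
Concentration = 8 mg ÷ 39 mL = 0.2051282 mg/mL = 205.1282 mcg/mL
Rate = 4380 mcg/hr ÷ 205.1282 mcg/mL = 21.3525 mL/hr
Duration = 39 mL ÷ 21.3525 mL/hr = 1.826484 hr

1.8 hours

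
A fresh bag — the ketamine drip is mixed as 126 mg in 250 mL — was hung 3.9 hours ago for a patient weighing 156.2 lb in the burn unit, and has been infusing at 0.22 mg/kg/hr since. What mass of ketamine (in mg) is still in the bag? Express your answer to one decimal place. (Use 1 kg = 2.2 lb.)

Weight = 156.2 lb ÷ 2.2 lb/kg = 71 kg
Dose = 0.22 mg/kg/hr × 71 kg = 15.62 mg/hr
Concentration = 126 mg ÷ 250 mL = 0.504 mg/mL
Rate = 15.62 mg/hr ÷ 0.504 mg/mL = 30.99206 mL/hr
Volume infused = 30.99206 mL/hr × 3.9 hr = 120.869 mL
Volume remaining = 250 − 120.869 = 129.131 mL
Drug remaining = 129.131 mL × 0.504 mg/mL = 65.082 mg

65.1 mg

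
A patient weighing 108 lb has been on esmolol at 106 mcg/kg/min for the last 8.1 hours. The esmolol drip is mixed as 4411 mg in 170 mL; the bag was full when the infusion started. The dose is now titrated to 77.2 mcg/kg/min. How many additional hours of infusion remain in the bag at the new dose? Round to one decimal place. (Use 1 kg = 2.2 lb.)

8.3 hours

Initial rate:
Weight = 108 lb ÷ 2.2 lb/kg = 49.09091 kg
Dose = 106 mcg/kg/min × 49.09091 kg = 5203.636 mcg/min
5203.636 mcg/min × 60 min/hr = 312218.2 mcg/hr
Concentration = 4411 mg ÷ 170 mL = 25.94706 mg/mL = 25947.06 mcg/mL
Rate = 312218.2 mcg/hr ÷ 25947.06 mcg/mL = 12.03289 mL/hr
Volume infused so far = 12.03289 mL/hr × 8.1 hr = 97.46643 mL
Volume remaining = 170 − 97.46643 = 72.53357 mL
New rate:
Dose = 77.2 mcg/kg/min × 49.09091 kg = 3789.818 mcg/min
3789.818 mcg/min × 60 min/hr = 227389.1 mcg/hr
Rate = 227389.1 mcg/hr ÷ 25947.06 mcg/mL = 8.763579 mL/hr
Time remaining = 72.53357 mL ÷ 8.763579 mL/hr = 8.276706 hr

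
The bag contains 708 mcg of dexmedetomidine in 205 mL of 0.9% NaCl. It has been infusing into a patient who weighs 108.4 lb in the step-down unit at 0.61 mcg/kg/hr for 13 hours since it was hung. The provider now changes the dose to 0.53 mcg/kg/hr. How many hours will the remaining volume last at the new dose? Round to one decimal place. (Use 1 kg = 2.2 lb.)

Initial rate:
Weight = 108.4 lb ÷ 2.2 lb/kg = 49.27273 kg
Dose = 0.61 mcg/kg/hr × 49.27273 kg = 30.05636 mcg/hr
Concentration = 708 mcg ÷ 205 mL = 3.453659 mcg/mL
Rate = 30.05636 mcg/hr ÷ 3.453659 mcg/mL = 8.702761 mL/hr
Volume infused so far = 8.702761 mL/hr × 13 hr = 113.1359 mL
Volume remaining = 205 − 113.1359 = 91.86411 mL
New rate:
Dose = 0.53 mcg/kg/hr × 49.27273 kg = 26.11455 mcg/hr
Rate = 26.11455 mcg/hr ÷ 3.453659 mcg/mL = 7.561415 mL/hr
Time remaining = 91.86411 mL ÷ 7.561415 mL/hr = 12.14906 hr

12.1 hours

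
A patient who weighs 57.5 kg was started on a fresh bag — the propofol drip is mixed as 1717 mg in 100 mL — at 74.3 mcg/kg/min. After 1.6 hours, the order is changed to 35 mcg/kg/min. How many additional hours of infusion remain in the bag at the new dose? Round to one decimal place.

Initial rate:
Dose = 74.3 mcg/kg/min × 57.5 kg = 4272.25 mcg/min
4272.25 mcg/min × 60 min/hr = 256335 mcg/hr
Concentration = 1717 mg ÷ 100 mL = 17.17 mg/mL = 17170 mcg/mL
Rate = 256335 mcg/hr ÷ 17170 mcg/mL = 14.92924 mL/hr
Volume infused so far = 14.92924 mL/hr × 1.6 hr = 23.88678 mL
Volume remaining = 100 − 23.88678 = 76.11322 mL
New rate:
Dose = 35 mcg/kg/min × 57.5 kg = 2012.5 mcg/min
2012.5 mcg/min × 60 min/hr = 120750 mcg/hr
Rate = 120750 mcg/hr ÷ 17170 mcg/mL = 7.032615 mL/hr
Time remaining = 76.11322 mL ÷ 7.032615 mL/hr = 10.82289 hr

10.8 hours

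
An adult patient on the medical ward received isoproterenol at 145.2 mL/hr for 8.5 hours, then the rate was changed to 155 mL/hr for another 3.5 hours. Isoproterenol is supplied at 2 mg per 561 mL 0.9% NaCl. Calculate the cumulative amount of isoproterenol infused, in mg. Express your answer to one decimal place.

Concentration = 2 mg ÷ 561 mL = 0.003565062 mg/mL
Stage 1: 145.2 mL/hr × 8.5 hr = 1234.2 mL → 1234.2 mL × 0.003565062 mg/mL = 4.4 mg
Stage 2: 155 mL/hr × 3.5 hr = 542.5 mL → 542.5 mL × 0.003565062 mg/mL = 1.934046 mg
Total = 4.4 + 1.934046 = 6.334046 mg

6.3 mg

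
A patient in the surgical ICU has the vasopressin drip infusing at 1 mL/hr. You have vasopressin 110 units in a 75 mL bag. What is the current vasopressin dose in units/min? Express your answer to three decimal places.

0.024 units/min

Concentration = 110 units ÷ 75 mL = 1.466667 units/mL
Drug rate = 1 mL/hr × 1.466667 units/mL = 1.466667 units/hr
1.466667 units/hr ÷ 60 min/hr = 0.02444444 units/min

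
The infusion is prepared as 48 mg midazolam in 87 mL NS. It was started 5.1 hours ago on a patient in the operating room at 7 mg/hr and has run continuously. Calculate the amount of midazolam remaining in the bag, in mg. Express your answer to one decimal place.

12.3 mg

Concentration = 48 mg ÷ 87 mL = 0.5517241 mg/mL
Rate = 7 mg/hr ÷ 0.5517241 mg/mL = 12.6875 mL/hr
Volume infused = 12.6875 mL/hr × 5.1 hr = 64.70625 mL
Volume remaining = 87 − 64.70625 = 22.29375 mL
Drug remaining = 22.29375 mL × 0.5517241 mg/mL = 12.3 mg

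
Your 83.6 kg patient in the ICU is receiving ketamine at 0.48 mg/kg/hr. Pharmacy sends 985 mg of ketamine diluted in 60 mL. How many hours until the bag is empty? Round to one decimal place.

24.5 hours

Dose = 0.48 mg/kg/hr × 83.6 kg = 40.128 mg/hr
Concentration = 985 mg ÷ 60 mL = 16.41667 mg/mL
Rate = 40.128 mg/hr ÷ 16.41667 mg/mL = 2.444345 mL/hr
Duration = 60 mL ÷ 2.444345 mL/hr = 24.54645 hr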